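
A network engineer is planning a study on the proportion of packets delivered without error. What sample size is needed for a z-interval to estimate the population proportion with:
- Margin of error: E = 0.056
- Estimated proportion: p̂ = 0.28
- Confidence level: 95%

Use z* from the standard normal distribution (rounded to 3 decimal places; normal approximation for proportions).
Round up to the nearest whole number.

Using z* for proportion z-interval (normal approximation).

For 95% confidence, z* = 1.96 (from standard normal table)

Sample size formula for proportion z-interval: n = z*²p̂(1-p̂)/E²

n = 1.96² × 0.28 × 0.72 / 0.056²
  = 3.8416 × 0.2016 / 0.003136
  = 246.9600

Round up to the nearest whole number: n = 247

247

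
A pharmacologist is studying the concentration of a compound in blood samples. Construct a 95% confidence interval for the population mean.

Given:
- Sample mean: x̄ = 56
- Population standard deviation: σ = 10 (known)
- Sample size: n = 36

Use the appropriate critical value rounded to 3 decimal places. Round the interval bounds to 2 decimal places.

The population standard deviation σ is known, so use a z-interval (standard normal critical value).

For 95% confidence, z* = 1.96 (from standard normal table)

Standard error: SE = σ/√n = 10/√36 = 1.666667

Margin of error: E = z* × SE = 1.96 × 1.666667 = 3.2667

Z-interval: x̄ ± E = 56 ± 3.2667 = (52.7333, 59.2667)

Rounded to 2 decimal places:

(52.73, 59.27)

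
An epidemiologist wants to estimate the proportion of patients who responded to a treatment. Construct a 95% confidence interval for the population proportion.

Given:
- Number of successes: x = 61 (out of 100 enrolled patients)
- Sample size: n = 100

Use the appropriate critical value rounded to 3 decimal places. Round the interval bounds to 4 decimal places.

Sample proportion: p̂ = 61/100 = 0.610000

Check conditions for normal approximation:
  np̂ = 61 ≥ 10 ✓
  n(1-p̂) = 39 ≥ 10 ✓

The sample is large enough, so use a z-interval (normal approximation) for the proportion.

For 95% confidence, z* = 1.96 (from standard normal table)

Standard error: SE = √(p̂(1-p̂)/n) = √(0.610000×0.390000/100) = 0.04877499

Margin of error: E = z* × SE = 1.96 × 0.04877499 = 0.095599

Z-interval: p̂ ± E = 0.610000 ± 0.095599 = (0.514401, 0.705599)

Rounded to 4 decimal places:

(0.5144, 0.7056)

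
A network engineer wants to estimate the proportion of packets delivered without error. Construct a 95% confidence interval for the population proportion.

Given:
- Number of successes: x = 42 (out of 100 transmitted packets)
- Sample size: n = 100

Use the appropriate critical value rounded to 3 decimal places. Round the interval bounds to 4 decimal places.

Sample proportion: p̂ = 42/100 = 0.420000

Check conditions for normal approximation:
  np̂ = 42 ≥ 10 ✓
  n(1-p̂) = 58 ≥ 10 ✓

The sample is large enough, so use a z-interval (normal approximation) for the proportion.

For 95% confidence, z* = 1.96 (from standard normal table)

Standard error: SE = √(p̂(1-p̂)/n) = √(0.420000×0.580000/100) = 0.04935585

Margin of error: E = z* × SE = 1.96 × 0.04935585 = 0.096737

Z-interval: p̂ ± E = 0.420000 ± 0.096737 = (0.323263, 0.516737)

Rounded to 4 decimal places:

(0.3233, 0.5167)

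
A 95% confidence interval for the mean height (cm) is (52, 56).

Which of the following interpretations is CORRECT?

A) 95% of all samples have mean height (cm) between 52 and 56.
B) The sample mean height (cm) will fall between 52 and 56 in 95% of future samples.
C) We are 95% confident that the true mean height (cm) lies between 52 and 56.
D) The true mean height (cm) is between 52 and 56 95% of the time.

A confidence interval represents our confidence in the procedure, not a probability statement about the parameter.

Key concept: If we repeated this sampling process many times and computed a 95% CI each time, about 95% of those intervals would contain the true population parameter.

For this specific interval (52, 56):
- Midpoint (point estimate): 54
- Margin of error: 2

The correct interpretation is the one stating confidence that the true parameter lies in the interval — option C.

C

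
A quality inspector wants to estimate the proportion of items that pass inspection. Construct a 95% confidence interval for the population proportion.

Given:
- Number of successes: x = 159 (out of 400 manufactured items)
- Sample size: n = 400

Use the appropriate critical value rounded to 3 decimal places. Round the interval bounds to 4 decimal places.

Sample proportion: p̂ = 159/400 = 0.397500

Check conditions for normal approximation:
  np̂ = 159 ≥ 10 ✓
  n(1-p̂) = 241 ≥ 10 ✓

The sample is large enough, so use a z-interval (normal approximation) for the proportion.

For 95% confidence, z* = 1.96 (from standard normal table)

Standard error: SE = √(p̂(1-p̂)/n) = √(0.397500×0.602500/400) = 0.02446905

Margin of error: E = z* × SE = 1.96 × 0.02446905 = 0.047959

Z-interval: p̂ ± E = 0.397500 ± 0.047959 = (0.349541, 0.445459)

Rounded to 4 decimal places:

(0.3495, 0.4455)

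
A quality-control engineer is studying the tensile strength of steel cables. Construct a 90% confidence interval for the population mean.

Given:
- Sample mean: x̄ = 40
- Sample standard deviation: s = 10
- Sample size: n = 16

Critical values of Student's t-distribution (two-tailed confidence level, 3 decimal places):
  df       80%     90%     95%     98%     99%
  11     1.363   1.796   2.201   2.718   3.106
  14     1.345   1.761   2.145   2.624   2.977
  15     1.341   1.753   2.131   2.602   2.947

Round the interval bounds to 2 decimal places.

The population standard deviation σ is unknown (only the sample standard deviation s is given), so use a t-interval with df = n - 1 = 16 - 1 = 15.

For 90% confidence with df = 15, t* = 1.753 (from t-table)

Standard error: SE = s/√n = 10/√16 = 2.500000

Margin of error: E = t* × SE = 1.753 × 2.500000 = 4.3825

T-interval: x̄ ± E = 40 ± 4.3825 = (35.6175, 44.3825)

Rounded to 2 decimal places:

(35.62, 44.38)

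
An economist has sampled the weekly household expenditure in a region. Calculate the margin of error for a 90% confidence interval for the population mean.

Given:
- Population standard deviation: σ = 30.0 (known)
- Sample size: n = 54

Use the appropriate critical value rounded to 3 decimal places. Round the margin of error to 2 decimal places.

The population standard deviation σ is known, so use the z-interval margin of error formula.

For 90% confidence, z* = 1.645 (from standard normal table)

Margin of error formula for z-interval: E = z* × σ/√n

E = 1.645 × 30.0/√54
  = 1.645 × 4.082483
  = 6.7157

Rounded to 2 decimal places:

6.72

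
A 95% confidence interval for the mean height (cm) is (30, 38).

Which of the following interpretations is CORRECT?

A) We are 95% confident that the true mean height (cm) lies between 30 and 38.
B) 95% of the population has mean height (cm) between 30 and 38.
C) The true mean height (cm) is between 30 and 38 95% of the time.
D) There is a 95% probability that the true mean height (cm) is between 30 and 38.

A confidence interval represents our confidence in the procedure, not a probability statement about the parameter.

Key concept: If we repeated this sampling process many times and computed a 95% CI each time, about 95% of those intervals would contain the true population parameter.

For this specific interval (30, 38):
- Midpoint (point estimate): 34
- Margin of error: 4

The correct interpretation is the one stating confidence that the true parameter lies in the interval — option A.

A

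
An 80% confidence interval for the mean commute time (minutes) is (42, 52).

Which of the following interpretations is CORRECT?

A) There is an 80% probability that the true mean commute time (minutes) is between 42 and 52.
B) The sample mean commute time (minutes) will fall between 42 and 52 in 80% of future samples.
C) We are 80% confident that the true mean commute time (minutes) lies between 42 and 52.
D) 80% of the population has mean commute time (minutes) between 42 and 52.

A confidence interval represents our confidence in the procedure, not a probability statement about the parameter.

Key concept: If we repeated this sampling process many times and computed an 80% CI each time, about 80% of those intervals would contain the true population parameter.

For this specific interval (42, 52):
- Midpoint (point estimate): 47
- Margin of error: 5

The correct interpretation is the one stating confidence that the true parameter lies in the interval — option C.

C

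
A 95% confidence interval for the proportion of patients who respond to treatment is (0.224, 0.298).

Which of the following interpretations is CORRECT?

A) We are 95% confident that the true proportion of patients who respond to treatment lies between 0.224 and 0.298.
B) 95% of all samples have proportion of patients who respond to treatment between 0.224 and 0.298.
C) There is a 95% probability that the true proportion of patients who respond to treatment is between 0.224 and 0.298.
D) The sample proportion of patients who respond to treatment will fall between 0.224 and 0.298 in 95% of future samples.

A confidence interval represents our confidence in the procedure, not a probability statement about the parameter.

Key concept: If we repeated this sampling process many times and computed a 95% CI each time, about 95% of those intervals would contain the true population parameter.

For this specific interval (0.224, 0.298):
- Midpoint (point estimate): 0.261
- Margin of error: 0.037

The correct interpretation is the one stating confidence that the true parameter lies in the interval — option A.

A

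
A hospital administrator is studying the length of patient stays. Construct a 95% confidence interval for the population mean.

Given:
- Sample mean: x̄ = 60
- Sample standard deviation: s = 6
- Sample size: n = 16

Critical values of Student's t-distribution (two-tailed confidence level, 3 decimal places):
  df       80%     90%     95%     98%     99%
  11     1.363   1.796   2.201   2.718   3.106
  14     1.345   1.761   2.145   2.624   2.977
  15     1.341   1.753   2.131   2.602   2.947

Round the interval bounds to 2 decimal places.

The population standard deviation σ is unknown (only the sample standard deviation s is given), so use a t-interval with df = n - 1 = 16 - 1 = 15.

For 95% confidence with df = 15, t* = 2.131 (from t-table)

Standard error: SE = s/√n = 6/√16 = 1.500000

Margin of error: E = t* × SE = 2.131 × 1.500000 = 3.1965

T-interval: x̄ ± E = 60 ± 3.1965 = (56.8035, 63.1965)

Rounded to 2 decimal places:

(56.80, 63.20)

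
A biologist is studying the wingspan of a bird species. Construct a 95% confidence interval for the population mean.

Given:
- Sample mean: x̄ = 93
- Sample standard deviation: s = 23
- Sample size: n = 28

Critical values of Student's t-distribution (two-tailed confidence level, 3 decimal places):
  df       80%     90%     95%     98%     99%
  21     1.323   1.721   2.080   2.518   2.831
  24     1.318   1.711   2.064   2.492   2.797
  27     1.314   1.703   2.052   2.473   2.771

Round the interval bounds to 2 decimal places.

The population standard deviation σ is unknown (only the sample standard deviation s is given), so use a t-interval with df = n - 1 = 28 - 1 = 27.

For 95% confidence with df = 27, t* = 2.052 (from t-table)

Standard error: SE = s/√n = 23/√28 = 4.346591

Margin of error: E = t* × SE = 2.052 × 4.346591 = 8.9192

T-interval: x̄ ± E = 93 ± 8.9192 = (84.0808, 101.9192)

Rounded to 2 decimal places:

(84.08, 101.92)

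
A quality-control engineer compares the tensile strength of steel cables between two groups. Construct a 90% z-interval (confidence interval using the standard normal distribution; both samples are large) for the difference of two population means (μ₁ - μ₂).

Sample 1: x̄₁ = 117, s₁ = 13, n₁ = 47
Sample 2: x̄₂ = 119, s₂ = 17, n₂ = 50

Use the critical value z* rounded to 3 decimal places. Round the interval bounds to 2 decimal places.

Both samples are large (n₁ = 47 ≥ 30, n₂ = 50 ≥ 30), so a z-interval for the difference of means applies.

Point estimate: x̄₁ - x̄₂ = 117 - 119 = -2

Standard error: SE = √(s₁²/n₁ + s₂²/n₂)
= √(13²/47 + 17²/50)
= √(3.595745 + 5.780000)
= 3.061984

For 90% confidence, z* = 1.645 (from standard normal table)
Margin of error: E = z* × SE = 1.645 × 3.061984 = 5.0370

Z-interval: (x̄₁ - x̄₂) ± E = -2 ± 5.0370 = (-7.0370, 3.0370)

Rounded to 2 decimal places:

(-7.04, 3.04)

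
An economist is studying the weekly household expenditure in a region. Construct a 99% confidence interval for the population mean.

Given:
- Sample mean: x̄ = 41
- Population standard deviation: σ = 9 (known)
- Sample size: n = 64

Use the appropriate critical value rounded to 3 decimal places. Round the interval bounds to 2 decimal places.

The population standard deviation σ is known, so use a z-interval (standard normal critical value).

For 99% confidence, z* = 2.576 (from standard normal table)

Standard error: SE = σ/√n = 9/√64 = 1.125000

Margin of error: E = z* × SE = 2.576 × 1.125000 = 2.8980

Z-interval: x̄ ± E = 41 ± 2.8980 = (38.1020, 43.8980)

Rounded to 2 decimal places:

(38.10, 43.90)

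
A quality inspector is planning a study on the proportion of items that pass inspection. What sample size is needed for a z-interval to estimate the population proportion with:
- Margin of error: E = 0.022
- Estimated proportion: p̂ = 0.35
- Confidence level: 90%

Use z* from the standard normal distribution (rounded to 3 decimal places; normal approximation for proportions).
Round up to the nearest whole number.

Using z* for proportion z-interval (normal approximation).

For 90% confidence, z* = 1.645 (from standard normal table)

Sample size formula for proportion z-interval: n = z*²p̂(1-p̂)/E²

n = 1.645² × 0.35 × 0.65 / 0.022²
  = 2.706025 × 0.2275 / 0.000484
  = 1271.9436

Round up to the nearest whole number: n = 1272

1272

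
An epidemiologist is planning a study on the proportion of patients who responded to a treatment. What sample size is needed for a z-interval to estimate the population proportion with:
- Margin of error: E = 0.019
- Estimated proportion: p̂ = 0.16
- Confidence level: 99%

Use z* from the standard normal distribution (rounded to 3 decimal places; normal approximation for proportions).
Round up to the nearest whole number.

Using z* for proportion z-interval (normal approximation).

For 99% confidence, z* = 2.576 (from standard normal table)

Sample size formula for proportion z-interval: n = z*²p̂(1-p̂)/E²

n = 2.576² × 0.16 × 0.84 / 0.019²
  = 6.635776 × 0.1344 / 0.000361
  = 2470.4939

Round up to the nearest whole number: n = 2471

2471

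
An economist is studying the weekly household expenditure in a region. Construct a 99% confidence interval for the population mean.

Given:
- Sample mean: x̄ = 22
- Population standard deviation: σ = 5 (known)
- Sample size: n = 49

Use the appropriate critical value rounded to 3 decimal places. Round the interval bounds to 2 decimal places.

The population standard deviation σ is known, so use a z-interval (standard normal critical value).

For 99% confidence, z* = 2.576 (from standard normal table)

Standard error: SE = σ/√n = 5/√49 = 0.714286

Margin of error: E = z* × SE = 2.576 × 0.714286 = 1.8400

Z-interval: x̄ ± E = 22 ± 1.8400 = (20.1600, 23.8400)

Rounded to 2 decimal places:

(20.16, 23.84)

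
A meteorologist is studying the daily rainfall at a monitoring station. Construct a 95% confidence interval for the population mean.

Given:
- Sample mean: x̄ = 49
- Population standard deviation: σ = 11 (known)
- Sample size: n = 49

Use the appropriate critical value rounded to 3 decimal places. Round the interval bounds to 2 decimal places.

The population standard deviation σ is known, so use a z-interval (standard normal critical value).

For 95% confidence, z* = 1.96 (from standard normal table)

Standard error: SE = σ/√n = 11/√49 = 1.571429

Margin of error: E = z* × SE = 1.96 × 1.571429 = 3.0800

Z-interval: x̄ ± E = 49 ± 3.0800 = (45.9200, 52.0800)

Rounded to 2 decimal places:

(45.92, 52.08)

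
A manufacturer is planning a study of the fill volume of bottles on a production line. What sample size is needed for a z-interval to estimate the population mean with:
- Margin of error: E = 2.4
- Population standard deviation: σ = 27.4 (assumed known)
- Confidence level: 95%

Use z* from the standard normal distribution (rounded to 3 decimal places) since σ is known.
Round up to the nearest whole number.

Using z* since population σ is known (z-interval formula).

For 95% confidence, z* = 1.96 (from standard normal table)

Sample size formula for z-interval: n = (z*σ/E)²

n = (1.96 × 27.4 / 2.4)²
  = (22.376667)²
  = 500.7152

Round up to the nearest whole number: n = 501

501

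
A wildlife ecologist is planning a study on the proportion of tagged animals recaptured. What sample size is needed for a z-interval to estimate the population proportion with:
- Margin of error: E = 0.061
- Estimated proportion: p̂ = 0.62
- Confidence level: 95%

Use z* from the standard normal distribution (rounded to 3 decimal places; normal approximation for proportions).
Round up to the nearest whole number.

Using z* for proportion z-interval (normal approximation).

For 95% confidence, z* = 1.96 (from standard normal table)

Sample size formula for proportion z-interval: n = z*²p̂(1-p̂)/E²

n = 1.96² × 0.62 × 0.38 / 0.061²
  = 3.8416 × 0.2356 / 0.003721
  = 243.2359

Round up to the nearest whole number: n = 244

244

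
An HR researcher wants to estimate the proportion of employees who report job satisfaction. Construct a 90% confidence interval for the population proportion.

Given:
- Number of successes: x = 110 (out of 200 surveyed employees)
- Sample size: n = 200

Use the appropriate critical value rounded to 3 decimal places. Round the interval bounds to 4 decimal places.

Sample proportion: p̂ = 110/200 = 0.550000

Check conditions for normal approximation:
  np̂ = 110 ≥ 10 ✓
  n(1-p̂) = 90 ≥ 10 ✓

The sample is large enough, so use a z-interval (normal approximation) for the proportion.

For 90% confidence, z* = 1.645 (from standard normal table)

Standard error: SE = √(p̂(1-p̂)/n) = √(0.550000×0.450000/200) = 0.03517812

Margin of error: E = z* × SE = 1.645 × 0.03517812 = 0.057868

Z-interval: p̂ ± E = 0.550000 ± 0.057868 = (0.492132, 0.607868)

Rounded to 4 decimal places:

(0.4921, 0.6079)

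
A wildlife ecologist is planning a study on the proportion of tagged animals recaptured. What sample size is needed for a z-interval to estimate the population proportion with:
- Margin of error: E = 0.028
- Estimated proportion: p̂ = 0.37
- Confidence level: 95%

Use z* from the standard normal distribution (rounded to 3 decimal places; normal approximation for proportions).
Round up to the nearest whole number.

Using z* for proportion z-interval (normal approximation).

For 95% confidence, z* = 1.96 (from standard normal table)

Sample size formula for proportion z-interval: n = z*²p̂(1-p̂)/E²

n = 1.96² × 0.37 × 0.63 / 0.028²
  = 3.8416 × 0.2331 / 0.000784
  = 1142.1900

Round up to the nearest whole number: n = 1143

1143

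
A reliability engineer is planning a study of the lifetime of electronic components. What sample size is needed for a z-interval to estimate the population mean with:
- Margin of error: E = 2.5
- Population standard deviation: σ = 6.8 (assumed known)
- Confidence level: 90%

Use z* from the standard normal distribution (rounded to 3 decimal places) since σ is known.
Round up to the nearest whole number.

Using z* since population σ is known (z-interval formula).

For 90% confidence, z* = 1.645 (from standard normal table)

Sample size formula for z-interval: n = (z*σ/E)²

n = (1.645 × 6.8 / 2.5)²
  = (4.474400)²
  = 20.0203

Round up to the nearest whole number: n = 21

21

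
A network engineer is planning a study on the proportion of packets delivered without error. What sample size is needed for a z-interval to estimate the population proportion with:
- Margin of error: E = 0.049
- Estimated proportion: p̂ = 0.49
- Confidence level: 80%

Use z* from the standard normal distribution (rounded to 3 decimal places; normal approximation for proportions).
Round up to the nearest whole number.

Using z* for proportion z-interval (normal approximation).

For 80% confidence, z* = 1.282 (from standard normal table)

Sample size formula for proportion z-interval: n = z*²p̂(1-p̂)/E²

n = 1.282² × 0.49 × 0.51 / 0.049²
  = 1.643524 × 0.2499 / 0.002401
  = 171.0607

Round up to the nearest whole number: n = 172

172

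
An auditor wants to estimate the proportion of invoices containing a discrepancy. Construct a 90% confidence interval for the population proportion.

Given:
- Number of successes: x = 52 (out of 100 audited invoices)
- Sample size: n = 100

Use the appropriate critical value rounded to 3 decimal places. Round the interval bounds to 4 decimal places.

Sample proportion: p̂ = 52/100 = 0.520000

Check conditions for normal approximation:
  np̂ = 52 ≥ 10 ✓
  n(1-p̂) = 48 ≥ 10 ✓

The sample is large enough, so use a z-interval (normal approximation) for the proportion.

For 90% confidence, z* = 1.645 (from standard normal table)

Standard error: SE = √(p̂(1-p̂)/n) = √(0.520000×0.480000/100) = 0.04995998

Margin of error: E = z* × SE = 1.645 × 0.04995998 = 0.082184

Z-interval: p̂ ± E = 0.520000 ± 0.082184 = (0.437816, 0.602184)

Rounded to 4 decimal places:

(0.4378, 0.6022)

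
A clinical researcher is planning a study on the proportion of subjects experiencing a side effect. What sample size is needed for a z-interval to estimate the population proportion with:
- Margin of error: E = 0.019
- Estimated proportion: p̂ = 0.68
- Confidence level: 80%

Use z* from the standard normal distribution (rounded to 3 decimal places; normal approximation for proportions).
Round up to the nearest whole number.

Using z* for proportion z-interval (normal approximation).

For 80% confidence, z* = 1.282 (from standard normal table)

Sample size formula for proportion z-interval: n = z*²p̂(1-p̂)/E²

n = 1.282² × 0.68 × 0.32 / 0.019²
  = 1.643524 × 0.2176 / 0.000361
  = 990.6671

Round up to the nearest whole number: n = 991

991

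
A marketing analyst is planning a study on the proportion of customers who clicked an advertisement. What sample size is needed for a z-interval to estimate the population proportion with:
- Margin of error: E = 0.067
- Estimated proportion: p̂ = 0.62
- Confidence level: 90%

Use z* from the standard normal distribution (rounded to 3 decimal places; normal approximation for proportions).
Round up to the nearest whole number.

Using z* for proportion z-interval (normal approximation).

For 90% confidence, z* = 1.645 (from standard normal table)

Sample size formula for proportion z-interval: n = z*²p̂(1-p̂)/E²

n = 1.645² × 0.62 × 0.38 / 0.067²
  = 2.706025 × 0.2356 / 0.004489
  = 142.0226

Round up to the nearest whole number: n = 143

143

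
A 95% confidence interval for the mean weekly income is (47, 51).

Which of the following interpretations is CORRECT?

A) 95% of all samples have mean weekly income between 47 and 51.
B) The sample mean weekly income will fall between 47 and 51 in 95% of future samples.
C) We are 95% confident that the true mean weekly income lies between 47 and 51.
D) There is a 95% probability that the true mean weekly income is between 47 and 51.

A confidence interval represents our confidence in the procedure, not a probability statement about the parameter.

Key concept: If we repeated this sampling process many times and computed a 95% CI each time, about 95% of those intervals would contain the true population parameter.

For this specific interval (47, 51):
- Midpoint (point estimate): 49
- Margin of error: 2

The correct interpretation is the one stating confidence that the true parameter lies in the interval — option C.

C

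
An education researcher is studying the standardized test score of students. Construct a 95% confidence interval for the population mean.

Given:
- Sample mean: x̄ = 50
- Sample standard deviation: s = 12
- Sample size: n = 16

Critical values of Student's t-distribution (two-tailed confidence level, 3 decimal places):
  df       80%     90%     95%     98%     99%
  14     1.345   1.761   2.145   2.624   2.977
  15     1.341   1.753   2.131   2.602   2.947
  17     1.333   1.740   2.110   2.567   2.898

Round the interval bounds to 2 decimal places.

The population standard deviation σ is unknown (only the sample standard deviation s is given), so use a t-interval with df = n - 1 = 16 - 1 = 15.

For 95% confidence with df = 15, t* = 2.131 (from t-table)

Standard error: SE = s/√n = 12/√16 = 3.000000

Margin of error: E = t* × SE = 2.131 × 3.000000 = 6.3930

T-interval: x̄ ± E = 50 ± 6.3930 = (43.6070, 56.3930)

Rounded to 2 decimal places:

(43.61, 56.39)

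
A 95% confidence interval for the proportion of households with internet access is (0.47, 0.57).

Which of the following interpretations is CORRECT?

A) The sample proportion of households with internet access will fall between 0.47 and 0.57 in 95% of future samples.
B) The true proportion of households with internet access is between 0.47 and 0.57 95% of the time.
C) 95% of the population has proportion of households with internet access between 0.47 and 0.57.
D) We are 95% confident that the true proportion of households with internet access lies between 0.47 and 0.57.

A confidence interval represents our confidence in the procedure, not a probability statement about the parameter.

Key concept: If we repeated this sampling process many times and computed a 95% CI each time, about 95% of those intervals would contain the true population parameter.

For this specific interval (0.47, 0.57):
- Midpoint (point estimate): 0.52
- Margin of error: 0.05

The correct interpretation is the one stating confidence that the true parameter lies in the interval — option D.

D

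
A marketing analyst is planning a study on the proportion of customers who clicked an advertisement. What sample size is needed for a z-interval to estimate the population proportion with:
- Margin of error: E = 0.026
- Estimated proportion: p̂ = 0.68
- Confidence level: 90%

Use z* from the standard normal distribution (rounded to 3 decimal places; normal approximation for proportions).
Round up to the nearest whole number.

Using z* for proportion z-interval (normal approximation).

For 90% confidence, z* = 1.645 (from standard normal table)

Sample size formula for proportion z-interval: n = z*²p̂(1-p̂)/E²

n = 1.645² × 0.68 × 0.32 / 0.026²
  = 2.706025 × 0.2176 / 0.000676
  = 871.0518

Round up to the nearest whole number: n = 872

872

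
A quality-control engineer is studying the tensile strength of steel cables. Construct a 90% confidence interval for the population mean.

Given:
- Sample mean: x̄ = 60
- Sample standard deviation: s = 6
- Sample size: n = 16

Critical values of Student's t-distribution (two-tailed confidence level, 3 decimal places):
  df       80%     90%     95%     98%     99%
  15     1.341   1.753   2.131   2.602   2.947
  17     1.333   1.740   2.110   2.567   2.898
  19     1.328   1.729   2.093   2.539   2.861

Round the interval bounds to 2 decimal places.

The population standard deviation σ is unknown (only the sample standard deviation s is given), so use a t-interval with df = n - 1 = 16 - 1 = 15.

For 90% confidence with df = 15, t* = 1.753 (from t-table)

Standard error: SE = s/√n = 6/√16 = 1.500000

Margin of error: E = t* × SE = 1.753 × 1.500000 = 2.6295

T-interval: x̄ ± E = 60 ± 2.6295 = (57.3705, 62.6295)

Rounded to 2 decimal places:

(57.37, 62.63)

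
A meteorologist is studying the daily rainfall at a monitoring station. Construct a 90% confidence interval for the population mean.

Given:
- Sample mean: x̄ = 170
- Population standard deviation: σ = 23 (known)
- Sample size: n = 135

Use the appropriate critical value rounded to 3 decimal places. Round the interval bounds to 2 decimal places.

The population standard deviation σ is known, so use a z-interval (standard normal critical value).

For 90% confidence, z* = 1.645 (from standard normal table)

Standard error: SE = σ/√n = 23/√135 = 1.979525

Margin of error: E = z* × SE = 1.645 × 1.979525 = 3.2563

Z-interval: x̄ ± E = 170 ± 3.2563 = (166.7437, 173.2563)

Rounded to 2 decimal places:

(166.74, 173.26)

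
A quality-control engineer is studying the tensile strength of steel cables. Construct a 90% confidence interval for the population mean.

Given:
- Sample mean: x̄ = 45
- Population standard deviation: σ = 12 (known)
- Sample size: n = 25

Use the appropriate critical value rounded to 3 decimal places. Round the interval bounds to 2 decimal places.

The population standard deviation σ is known, so use a z-interval (standard normal critical value).

For 90% confidence, z* = 1.645 (from standard normal table)

Standard error: SE = σ/√n = 12/√25 = 2.400000

Margin of error: E = z* × SE = 1.645 × 2.400000 = 3.9480

Z-interval: x̄ ± E = 45 ± 3.9480 = (41.0520, 48.9480)

Rounded to 2 decimal places:

(41.05, 48.95)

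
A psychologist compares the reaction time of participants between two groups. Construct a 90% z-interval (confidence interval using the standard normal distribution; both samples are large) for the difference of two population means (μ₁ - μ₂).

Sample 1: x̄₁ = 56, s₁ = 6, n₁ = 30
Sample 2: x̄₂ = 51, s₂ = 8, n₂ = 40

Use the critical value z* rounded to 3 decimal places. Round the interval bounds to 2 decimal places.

Both samples are large (n₁ = 30 ≥ 30, n₂ = 40 ≥ 30), so a z-interval for the difference of means applies.

Point estimate: x̄₁ - x̄₂ = 56 - 51 = 5

Standard error: SE = √(s₁²/n₁ + s₂²/n₂)
= √(6²/30 + 8²/40)
= √(1.200000 + 1.600000)
= 1.673320

For 90% confidence, z* = 1.645 (from standard normal table)
Margin of error: E = z* × SE = 1.645 × 1.673320 = 2.7526

Z-interval: (x̄₁ - x̄₂) ± E = 5 ± 2.7526 = (2.2474, 7.7526)

Rounded to 2 decimal places:

(2.25, 7.75)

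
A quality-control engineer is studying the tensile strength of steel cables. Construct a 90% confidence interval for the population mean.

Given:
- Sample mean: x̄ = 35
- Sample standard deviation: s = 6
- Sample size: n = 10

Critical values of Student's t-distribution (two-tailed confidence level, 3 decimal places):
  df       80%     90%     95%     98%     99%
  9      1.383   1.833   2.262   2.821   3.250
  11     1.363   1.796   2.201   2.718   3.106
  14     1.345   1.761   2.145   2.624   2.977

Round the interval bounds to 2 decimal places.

The population standard deviation σ is unknown (only the sample standard deviation s is given), so use a t-interval with df = n - 1 = 10 - 1 = 9.

For 90% confidence with df = 9, t* = 1.833 (from t-table)

Standard error: SE = s/√n = 6/√10 = 1.897367

Margin of error: E = t* × SE = 1.833 × 1.897367 = 3.4779

T-interval: x̄ ± E = 35 ± 3.4779 = (31.5221, 38.4779)

Rounded to 2 decimal places:

(31.52, 38.48)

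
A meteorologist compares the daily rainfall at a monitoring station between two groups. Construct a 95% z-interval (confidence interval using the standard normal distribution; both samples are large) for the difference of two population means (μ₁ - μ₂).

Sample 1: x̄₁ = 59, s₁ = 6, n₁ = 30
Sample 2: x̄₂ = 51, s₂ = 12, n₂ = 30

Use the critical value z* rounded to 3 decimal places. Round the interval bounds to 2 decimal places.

Both samples are large (n₁ = 30 ≥ 30, n₂ = 30 ≥ 30), so a z-interval for the difference of means applies.

Point estimate: x̄₁ - x̄₂ = 59 - 51 = 8

Standard error: SE = √(s₁²/n₁ + s₂²/n₂)
= √(6²/30 + 12²/30)
= √(1.200000 + 4.800000)
= 2.449490

For 95% confidence, z* = 1.96 (from standard normal table)
Margin of error: E = z* × SE = 1.96 × 2.449490 = 4.8010

Z-interval: (x̄₁ - x̄₂) ± E = 8 ± 4.8010 = (3.1990, 12.8010)

Rounded to 2 decimal places:

(3.20, 12.80)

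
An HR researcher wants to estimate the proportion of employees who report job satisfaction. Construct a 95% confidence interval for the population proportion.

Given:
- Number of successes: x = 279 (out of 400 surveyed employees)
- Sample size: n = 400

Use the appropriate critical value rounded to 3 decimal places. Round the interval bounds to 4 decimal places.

Sample proportion: p̂ = 279/400 = 0.697500

Check conditions for normal approximation:
  np̂ = 279 ≥ 10 ✓
  n(1-p̂) = 121 ≥ 10 ✓

The sample is large enough, so use a z-interval (normal approximation) for the proportion.

For 95% confidence, z* = 1.96 (from standard normal table)

Standard error: SE = √(p̂(1-p̂)/n) = √(0.697500×0.302500/400) = 0.02296703

Margin of error: E = z* × SE = 1.96 × 0.02296703 = 0.045015

Z-interval: p̂ ± E = 0.697500 ± 0.045015 = (0.652485, 0.742515)

Rounded to 4 decimal places:

(0.6525, 0.7425)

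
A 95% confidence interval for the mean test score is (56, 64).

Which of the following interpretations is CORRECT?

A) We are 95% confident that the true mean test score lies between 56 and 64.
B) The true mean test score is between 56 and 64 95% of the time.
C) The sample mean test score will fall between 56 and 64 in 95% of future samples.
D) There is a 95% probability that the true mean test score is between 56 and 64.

A confidence interval represents our confidence in the procedure, not a probability statement about the parameter.

Key concept: If we repeated this sampling process many times and computed a 95% CI each time, about 95% of those intervals would contain the true population parameter.

For this specific interval (56, 64):
- Midpoint (point estimate): 60
- Margin of error: 4

The correct interpretation is the one stating confidence that the true parameter lies in the interval — option A.

A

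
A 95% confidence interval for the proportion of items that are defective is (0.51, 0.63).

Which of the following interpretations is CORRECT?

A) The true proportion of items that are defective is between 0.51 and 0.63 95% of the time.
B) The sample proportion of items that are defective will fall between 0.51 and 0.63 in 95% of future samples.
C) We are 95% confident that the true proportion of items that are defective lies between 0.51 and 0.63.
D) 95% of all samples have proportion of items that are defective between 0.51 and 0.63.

A confidence interval represents our confidence in the procedure, not a probability statement about the parameter.

Key concept: If we repeated this sampling process many times and computed a 95% CI each time, about 95% of those intervals would contain the true population parameter.

For this specific interval (0.51, 0.63):
- Midpoint (point estimate): 0.57
- Margin of error: 0.06

The correct interpretation is the one stating confidence that the true parameter lies in the interval — option C.

C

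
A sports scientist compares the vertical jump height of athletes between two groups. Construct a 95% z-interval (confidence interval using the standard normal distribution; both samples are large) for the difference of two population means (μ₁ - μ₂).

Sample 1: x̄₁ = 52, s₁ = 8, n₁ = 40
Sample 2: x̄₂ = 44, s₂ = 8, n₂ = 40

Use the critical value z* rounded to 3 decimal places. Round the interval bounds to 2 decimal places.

Both samples are large (n₁ = 40 ≥ 30, n₂ = 40 ≥ 30), so a z-interval for the difference of means applies.

Point estimate: x̄₁ - x̄₂ = 52 - 44 = 8

Standard error: SE = √(s₁²/n₁ + s₂²/n₂)
= √(8²/40 + 8²/40)
= √(1.600000 + 1.600000)
= 1.788854

For 95% confidence, z* = 1.96 (from standard normal table)
Margin of error: E = z* × SE = 1.96 × 1.788854 = 3.5062

Z-interval: (x̄₁ - x̄₂) ± E = 8 ± 3.5062 = (4.4938, 11.5062)

Rounded to 2 decimal places:

(4.49, 11.51)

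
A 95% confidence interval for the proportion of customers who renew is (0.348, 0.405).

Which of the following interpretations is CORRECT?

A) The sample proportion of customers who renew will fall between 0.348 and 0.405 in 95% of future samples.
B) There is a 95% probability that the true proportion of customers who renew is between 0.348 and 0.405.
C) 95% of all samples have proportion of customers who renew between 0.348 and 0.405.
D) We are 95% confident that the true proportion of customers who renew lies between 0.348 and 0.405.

A confidence interval represents our confidence in the procedure, not a probability statement about the parameter.

Key concept: If we repeated this sampling process many times and computed a 95% CI each time, about 95% of those intervals would contain the true population parameter.

For this specific interval (0.348, 0.405):
- Midpoint (point estimate): 0.3765
- Margin of error: 0.0285

The correct interpretation is the one stating confidence that the true parameter lies in the interval — option D.

D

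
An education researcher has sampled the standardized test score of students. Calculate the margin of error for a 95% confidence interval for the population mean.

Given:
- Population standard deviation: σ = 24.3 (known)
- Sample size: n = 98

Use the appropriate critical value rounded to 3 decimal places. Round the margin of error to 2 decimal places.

The population standard deviation σ is known, so use the z-interval margin of error formula.

For 95% confidence, z* = 1.96 (from standard normal table)

Margin of error formula for z-interval: E = z* × σ/√n

E = 1.96 × 24.3/√98
  = 1.96 × 2.454671
  = 4.8112

Rounded to 2 decimal places:

4.81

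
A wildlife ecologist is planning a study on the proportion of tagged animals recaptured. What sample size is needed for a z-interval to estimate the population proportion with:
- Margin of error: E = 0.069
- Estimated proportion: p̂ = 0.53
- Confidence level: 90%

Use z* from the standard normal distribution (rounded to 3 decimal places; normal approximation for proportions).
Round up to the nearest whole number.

Using z* for proportion z-interval (normal approximation).

For 90% confidence, z* = 1.645 (from standard normal table)

Sample size formula for proportion z-interval: n = z*²p̂(1-p̂)/E²

n = 1.645² × 0.53 × 0.47 / 0.069²
  = 2.706025 × 0.2491 / 0.004761
  = 141.5818

Round up to the nearest whole number: n = 142

142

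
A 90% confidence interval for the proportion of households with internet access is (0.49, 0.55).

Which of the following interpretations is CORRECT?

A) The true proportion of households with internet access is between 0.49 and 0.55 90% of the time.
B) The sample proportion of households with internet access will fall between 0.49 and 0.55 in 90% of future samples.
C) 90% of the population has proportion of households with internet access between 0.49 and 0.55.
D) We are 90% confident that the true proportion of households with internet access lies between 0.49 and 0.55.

A confidence interval represents our confidence in the procedure, not a probability statement about the parameter.

Key concept: If we repeated this sampling process many times and computed a 90% CI each time, about 90% of those intervals would contain the true population parameter.

For this specific interval (0.49, 0.55):
- Midpoint (point estimate): 0.52
- Margin of error: 0.03

The correct interpretation is the one stating confidence that the true parameter lies in the interval — option D.

D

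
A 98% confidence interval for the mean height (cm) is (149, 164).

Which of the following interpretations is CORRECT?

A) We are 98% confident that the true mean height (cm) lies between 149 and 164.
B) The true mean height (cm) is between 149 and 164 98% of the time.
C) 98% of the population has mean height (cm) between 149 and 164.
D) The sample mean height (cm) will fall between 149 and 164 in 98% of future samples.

A confidence interval represents our confidence in the procedure, not a probability statement about the parameter.

Key concept: If we repeated this sampling process many times and computed a 98% CI each time, about 98% of those intervals would contain the true population parameter.

For this specific interval (149, 164):
- Midpoint (point estimate): 156.5
- Margin of error: 7.5

The correct interpretation is the one stating confidence that the true parameter lies in the interval — option A.

A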